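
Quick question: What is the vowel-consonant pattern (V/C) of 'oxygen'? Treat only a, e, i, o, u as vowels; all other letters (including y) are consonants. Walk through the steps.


Letter mapping: o = V, x = C, y = C, g = C, e = V, n = C.

VCCCVC


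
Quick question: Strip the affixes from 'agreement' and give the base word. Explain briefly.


Remove suffix '-ment' from 'agreement' to get root 'agree'.

agree


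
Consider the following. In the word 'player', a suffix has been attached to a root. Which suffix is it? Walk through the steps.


The word 'player' = 'play' (root) + '-er' (suffix). The suffix is '-er'.

er


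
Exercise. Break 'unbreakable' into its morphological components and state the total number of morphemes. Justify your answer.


Step 1: Identify prefix: 'un' (meaning: not/reverse)
Step 2: Identify root: 'break'
Step 3: Identify suffix(es): 'able'
Decomposition: un- (prefix: not/reverse) + break (root) + -able (suffix: capable of)
Total morphemes: 3

3 morphemes (un- (prefix: not/reverse) + break (root) + -able (suffix: capable of))


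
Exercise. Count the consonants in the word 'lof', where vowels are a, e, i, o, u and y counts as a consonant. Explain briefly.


Consonants in 'lof': l, f = 2 consonants.

2


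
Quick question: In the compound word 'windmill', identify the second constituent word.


Split 'windmill' into 'wind' + 'mill'. The second part is 'mill'.

mill


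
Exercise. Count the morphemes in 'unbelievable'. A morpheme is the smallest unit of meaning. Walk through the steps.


Decomposition: un- (prefix) + believe (root) + -able (suffix) = 3 morpheme(s)

3 morphemes


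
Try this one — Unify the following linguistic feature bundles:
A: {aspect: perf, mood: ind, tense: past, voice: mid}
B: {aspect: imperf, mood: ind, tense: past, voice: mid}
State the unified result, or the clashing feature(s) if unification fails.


Compare features:
aspect: A=perf vs B=imperf -> CLASH
mood: A=ind vs B=ind -> unified: ind
tense: A=past vs B=past -> unified: past
voice: A=mid vs B=mid -> unified: mid
Clash detected on feature 'aspect' (perf vs imperf); unification fails.

CLASH on 'aspect' (perf vs imperf)


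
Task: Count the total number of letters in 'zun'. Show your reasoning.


Spell out 'zun' and number each letter: z(1), u(2), n(3). Total: 3 letters.

3


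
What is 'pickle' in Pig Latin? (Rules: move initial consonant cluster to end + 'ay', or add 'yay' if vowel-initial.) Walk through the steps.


'pickle': move consonant cluster 'p' to end and add 'ay': 'icklepay'.

icklepay


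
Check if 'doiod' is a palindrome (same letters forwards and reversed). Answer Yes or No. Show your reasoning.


Forward: 'doiod'
Reversed: 'doiod'
They are identical.

Yes


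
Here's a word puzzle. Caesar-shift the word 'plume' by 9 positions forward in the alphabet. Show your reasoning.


Shift each letter by 9: p -> y, l -> u, u -> d, m -> v, e -> n. Result: 'yudvn'.

yudvn


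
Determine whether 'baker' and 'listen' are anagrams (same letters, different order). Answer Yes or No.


Sorted letters of 'baker': 'abekr'
Sorted letters of 'listen': 'eilnst'
They do not match.

No


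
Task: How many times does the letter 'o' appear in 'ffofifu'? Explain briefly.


Letter 'o' in 'ffofifu': found at position(s) 3 = 1 occurrence(s).

1


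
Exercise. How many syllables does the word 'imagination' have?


Break 'imagination' into syllables: i-mag-i-na-tion -> i | mag | i | na | tion = 5 syllables

5 syllables


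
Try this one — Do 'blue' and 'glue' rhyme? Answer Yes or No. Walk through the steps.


Rime (stressed vowel + following sounds) of 'blue': -ue = /uː/
Rime of 'glue': -ue = /uː/
/uː/ and /uː/ are the same ending sound, so the words rhyme.

Yes


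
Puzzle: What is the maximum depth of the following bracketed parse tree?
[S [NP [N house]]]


Count bracket nesting levels:
'[' at pos 0: depth = 1
'[' at pos 3: depth = 2
'[' at pos 7: depth = 3
Maximum depth reached: 3

3


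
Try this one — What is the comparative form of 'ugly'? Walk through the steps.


Apply comparative formation (consonant + y: change y to i, add -er): 'ugly' -> 'uglier'.

uglier


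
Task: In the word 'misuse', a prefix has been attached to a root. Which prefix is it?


The word 'misuse' = 'mis' (prefix) + 'use' (root). The prefix is 'mis'.

mis


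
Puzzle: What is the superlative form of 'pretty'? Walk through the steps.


Apply superlative formation (consonant + y: change y to i, add -est): 'pretty' -> 'prettiest'.

prettiest


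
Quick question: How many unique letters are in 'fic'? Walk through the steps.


Unique letters in 'fic': {c, f, i} = 3 distinct letters.

3


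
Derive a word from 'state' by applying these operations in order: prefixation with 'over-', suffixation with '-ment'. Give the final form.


Step 1: Add prefix 'over-' to 'state' = 'overstate'
Step 2: Add suffix '-ment' to 'overstate' = 'overstatement'

overstatement


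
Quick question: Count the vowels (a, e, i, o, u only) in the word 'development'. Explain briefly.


Vowels in 'development': e, e, o, e = 4 vowels.

4


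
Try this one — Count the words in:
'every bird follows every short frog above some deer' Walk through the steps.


Split into words: every | bird | follows | every | short | frog | above | some | deer = 9 words.

9


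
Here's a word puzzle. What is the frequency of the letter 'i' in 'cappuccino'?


Letter 'i' in 'cappuccino': found at position(s) 8 = 1 occurrence(s).

1


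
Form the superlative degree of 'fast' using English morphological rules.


Apply superlative formation (add -est): 'fast' -> 'fastest'.

fastest


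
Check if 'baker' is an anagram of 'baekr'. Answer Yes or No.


Sorted letters of 'baker': 'abekr'
Sorted letters of 'baekr': 'abekr'
They match.

Yes


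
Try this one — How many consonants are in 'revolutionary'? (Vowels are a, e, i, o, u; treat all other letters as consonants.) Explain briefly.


Consonants in 'revolutionary': r, v, l, t, n, r, y = 7 consonants.

7


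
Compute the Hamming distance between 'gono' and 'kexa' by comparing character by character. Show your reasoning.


Alignment:
Position 1: 'g' vs 'k' = DIFFER
Position 2: 'o' vs 'e' = DIFFER
Position 3: 'n' vs 'x' = DIFFER
Position 4: 'o' vs 'a' = DIFFER
Total differences: 4

4


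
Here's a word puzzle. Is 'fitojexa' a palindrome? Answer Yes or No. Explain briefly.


Forward: 'fitojexa'
Reversed: 'axejotif'
They differ.

No


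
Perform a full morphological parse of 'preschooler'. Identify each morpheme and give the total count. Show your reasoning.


Step 1: Identify prefix: 'pre' (meaning: before)
Step 2: Identify root: 'school'
Step 3: Identify suffix(es): 'er'
Decomposition: pre- (prefix: before) + school (root) + -er (suffix: one who)
Total morphemes: 3

3 morphemes (pre- (prefix: before) + school (root) + -er (suffix: one who))


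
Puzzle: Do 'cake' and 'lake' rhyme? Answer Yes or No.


Rime (stressed vowel + following sounds) of 'cake': -ake = /eɪk/
Rime of 'lake': -ake = /eɪk/
/eɪk/ and /eɪk/ are the same ending sound, so the words rhyme.

Yes


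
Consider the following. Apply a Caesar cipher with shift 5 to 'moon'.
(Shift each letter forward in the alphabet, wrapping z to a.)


Shift each letter by 5: m -> r, o -> t, o -> t, n -> s. Result: 'rtts'.

rtts


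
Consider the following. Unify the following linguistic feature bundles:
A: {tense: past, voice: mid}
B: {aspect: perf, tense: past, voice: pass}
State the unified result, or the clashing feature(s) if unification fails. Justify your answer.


Compare features:
aspect: A=_ vs B=perf -> unified: perf
tense: A=past vs B=past -> unified: past
voice: A=mid vs B=pass -> CLASH
Clash detected on feature 'voice' (mid vs pass); unification fails.

CLASH on 'voice' (mid vs pass)


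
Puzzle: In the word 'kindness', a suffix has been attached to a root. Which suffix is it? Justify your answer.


The word 'kindness' = 'kind' (root) + '-ness' (suffix). The suffix is '-ness'.

ness


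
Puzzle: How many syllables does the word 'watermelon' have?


Break 'watermelon' into syllables: wa-ter-mel-on -> wa | ter | mel | on = 4 syllables

4 syllables


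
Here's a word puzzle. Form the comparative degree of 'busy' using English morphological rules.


Apply comparative formation (consonant + y: change y to i, add -er): 'busy' -> 'busier'.

busier


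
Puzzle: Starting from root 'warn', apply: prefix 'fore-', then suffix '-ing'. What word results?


Step 1: Add prefix 'fore-' to 'warn' = 'forewarn'
Step 2: Add suffix '-ing' to 'forewarn' = 'forewarning'

forewarning


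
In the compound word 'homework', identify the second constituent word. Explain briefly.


Split 'homework' into 'home' + 'work'. The second part is 'work'.

work


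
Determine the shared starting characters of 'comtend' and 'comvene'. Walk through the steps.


Compare from the start: 3 characters match: 'com'. Mismatch at position 4: 't' vs 'v'.

com


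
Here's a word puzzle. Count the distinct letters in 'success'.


Unique letters in 'success': {c, e, s, u} = 4 distinct letters.

4


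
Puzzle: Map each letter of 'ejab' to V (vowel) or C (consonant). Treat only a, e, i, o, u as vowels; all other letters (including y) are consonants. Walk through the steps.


Letter mapping: e = V, j = C, a = V, b = C.

VCVC


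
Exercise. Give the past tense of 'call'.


Apply rule: Add -ed. 'call' becomes 'called'.

called


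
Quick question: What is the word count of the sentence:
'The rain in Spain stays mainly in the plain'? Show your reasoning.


Split into words: The | rain | in | Spain | stays | mainly | in | the | plain = 9 words.

9


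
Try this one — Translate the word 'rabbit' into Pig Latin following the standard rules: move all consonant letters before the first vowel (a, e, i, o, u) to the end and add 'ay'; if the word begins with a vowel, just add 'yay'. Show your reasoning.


'rabbit': move consonant cluster 'r' to end and add 'ay': 'abbitray'.

abbitray


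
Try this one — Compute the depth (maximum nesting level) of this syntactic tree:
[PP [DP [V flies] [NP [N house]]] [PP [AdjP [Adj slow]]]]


Count bracket nesting levels:
'[' at pos 0: depth = 1
'[' at pos 4: depth = 2
'[' at pos 8: depth = 3
'[' at pos 18: depth = 3
'[' at pos 22: depth = 4
'[' at pos 34: depth = 2
'[' at pos 38: depth = 3
'[' at pos 44: depth = 4
Maximum depth reached: 4

4


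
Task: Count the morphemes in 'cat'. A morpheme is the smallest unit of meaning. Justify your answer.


Decomposition: cat (free morpheme) = 1 morpheme(s)

1 morphemes


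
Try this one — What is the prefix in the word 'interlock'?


The word 'interlock' = 'inter' (prefix) + 'lock' (root). The prefix is 'inter'.

inter


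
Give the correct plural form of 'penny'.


Apply rule: Change -y to -ies (consonant + y). 'penny' becomes 'pennies'.

pennies


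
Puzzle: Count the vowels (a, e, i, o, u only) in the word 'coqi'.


Vowels in 'coqi': o, i = 2 vowels.

2


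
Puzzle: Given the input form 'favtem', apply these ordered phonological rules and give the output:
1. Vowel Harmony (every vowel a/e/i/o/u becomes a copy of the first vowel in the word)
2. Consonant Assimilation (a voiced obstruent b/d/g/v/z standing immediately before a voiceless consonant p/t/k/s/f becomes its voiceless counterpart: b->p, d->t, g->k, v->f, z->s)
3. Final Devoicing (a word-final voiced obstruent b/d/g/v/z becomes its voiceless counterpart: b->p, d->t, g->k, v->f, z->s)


Starting form: 'favtem'
Rule 1: Vowel Harmony: all vowels become 'a' (matching first vowel). 'favtem' -> 'favtam'
Rule 2: Consonant Assimilation: voiced obstruent before voiceless consonant becomes voiceless ('vt' -> 'ft'). 'favtam' -> 'faftam'
Rule 3: Final Devoicing: final consonant 'm' is not one of the voiced obstruents b/d/g/v/z. No change.
Final form: 'faftam'

faftam


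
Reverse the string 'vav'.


Reverse 'vav' character by character: 'vav'.

vav


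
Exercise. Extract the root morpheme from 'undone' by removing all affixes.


Remove prefix 'un' from 'undone' to get root 'done'.

done


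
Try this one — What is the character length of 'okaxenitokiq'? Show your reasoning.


Spell out 'okaxenitokiq' and number each letter: o(1), k(2), a(3), x(4), e(5), n(6), i(7), t(8), o(9), k(10), i(11), q(12). Total: 12 letters.

12


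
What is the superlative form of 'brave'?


Apply superlative formation (ends in e: add -st): 'brave' -> 'bravest'.

bravest


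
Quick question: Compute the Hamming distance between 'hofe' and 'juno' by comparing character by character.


Alignment:
Position 1: 'h' vs 'j' = DIFFER
Position 2: 'o' vs 'u' = DIFFER
Position 3: 'f' vs 'n' = DIFFER
Position 4: 'e' vs 'o' = DIFFER
Total differences: 4

4


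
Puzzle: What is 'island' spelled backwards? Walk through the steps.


Reverse 'island' character by character: 'dnalsi'.

dnalsi


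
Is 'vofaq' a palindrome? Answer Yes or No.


Forward: 'vofaq'
Reversed: 'qafov'
They differ.

No


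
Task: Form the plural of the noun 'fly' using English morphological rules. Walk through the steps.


Apply rule: Change -y to -ies (consonant + y). 'fly' becomes 'flies'.

flies


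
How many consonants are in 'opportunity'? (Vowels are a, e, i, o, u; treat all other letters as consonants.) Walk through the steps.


Consonants in 'opportunity': p, p, r, t, n, t, y = 7 consonants.

7


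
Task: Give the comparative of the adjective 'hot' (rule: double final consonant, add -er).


Apply comparative formation (double final consonant, add -er): 'hot' -> 'hotter'.

hotter


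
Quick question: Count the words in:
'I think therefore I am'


Split into words: I | think | therefore | I | am = 5 words.

5


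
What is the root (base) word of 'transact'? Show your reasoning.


Remove prefix 'trans' from 'transact' to get root 'act'.

act


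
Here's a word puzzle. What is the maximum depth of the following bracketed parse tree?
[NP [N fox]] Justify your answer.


Count bracket nesting levels:
'[' at pos 0: depth = 1
'[' at pos 4: depth = 2
Maximum depth reached: 2

2


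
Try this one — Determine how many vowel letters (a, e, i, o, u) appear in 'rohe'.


Vowels in 'rohe': o, e = 2 vowels.

2


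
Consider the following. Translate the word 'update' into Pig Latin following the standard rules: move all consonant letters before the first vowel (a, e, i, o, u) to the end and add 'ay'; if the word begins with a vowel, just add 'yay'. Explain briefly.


'update' starts with a vowel, so add 'yay': 'updateyay'.

updateyay


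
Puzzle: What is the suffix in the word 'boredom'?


The word 'boredom' = 'bore' (root) + '-dom' (suffix). The suffix is '-dom'.

dom


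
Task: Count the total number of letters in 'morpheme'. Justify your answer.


Spell out 'morpheme' and number each letter: m(1), o(2), r(3), p(4), h(5), e(6), m(7), e(8). Total: 8 letters.

8


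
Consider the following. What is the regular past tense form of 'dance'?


Apply rule: Add -d (word ends in -e). 'dance' becomes 'danced'.

danced


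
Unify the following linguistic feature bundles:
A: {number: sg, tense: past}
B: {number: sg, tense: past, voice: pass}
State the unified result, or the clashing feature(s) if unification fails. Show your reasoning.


Compare features:
number: A=sg vs B=sg -> unified: sg
tense: A=past vs B=past -> unified: past
voice: A=_ vs B=pass -> unified: pass
No clashes found.

Unified: {number: sg, tense: past, voice: pass}


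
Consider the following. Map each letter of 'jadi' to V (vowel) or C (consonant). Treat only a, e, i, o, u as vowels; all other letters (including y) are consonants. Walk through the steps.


Letter mapping: j = C, a = V, d = C, i = V.

CVCV


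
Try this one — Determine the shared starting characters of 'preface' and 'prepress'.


Compare from the start: 3 characters match: 'pre'. Mismatch at position 4: 'f' vs 'p'.

pre


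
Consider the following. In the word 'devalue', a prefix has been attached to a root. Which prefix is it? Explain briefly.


The word 'devalue' = 'de' (prefix) + 'value' (root). The prefix is 'de'.

de


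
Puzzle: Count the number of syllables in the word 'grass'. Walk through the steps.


Break 'grass' into syllables: grass -> grass = 1 syllable

1 syllable


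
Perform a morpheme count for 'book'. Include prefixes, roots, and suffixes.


Decomposition: book (free morpheme) = 1 morpheme(s)

1 morphemes


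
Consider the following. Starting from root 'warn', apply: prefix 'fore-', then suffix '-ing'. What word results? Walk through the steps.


Step 1: Add prefix 'fore-' to 'warn' = 'forewarn'
Step 2: Add suffix '-ing' to 'forewarn' = 'forewarning'

forewarning


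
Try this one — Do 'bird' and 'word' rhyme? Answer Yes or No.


Rime (stressed vowel + following sounds) of 'bird': -ird = /ɜːrd/
Rime of 'word': -ord = /ɜːrd/
/ɜːrd/ and /ɜːrd/ are the same ending sound, so the words rhyme.

Yes


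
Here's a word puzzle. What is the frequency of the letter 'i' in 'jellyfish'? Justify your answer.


Letter 'i' in 'jellyfish': found at position(s) 7 = 1 occurrence(s).

1


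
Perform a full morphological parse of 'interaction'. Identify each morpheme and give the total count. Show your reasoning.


Step 1: Identify prefix: 'inter' (meaning: between)
Step 2: Identify root: 'act'
Step 3: Identify suffix(es): 'ion'
Decomposition: inter- (prefix: between) + act (root) + -ion (suffix: act of)
Total morphemes: 3

3 morphemes (inter- (prefix: between) + act (root) + -ion (suffix: act of))


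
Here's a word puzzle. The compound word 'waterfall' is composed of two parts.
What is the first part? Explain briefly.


Split 'waterfall' into 'water' + 'fall'. The first part is 'water'.

water


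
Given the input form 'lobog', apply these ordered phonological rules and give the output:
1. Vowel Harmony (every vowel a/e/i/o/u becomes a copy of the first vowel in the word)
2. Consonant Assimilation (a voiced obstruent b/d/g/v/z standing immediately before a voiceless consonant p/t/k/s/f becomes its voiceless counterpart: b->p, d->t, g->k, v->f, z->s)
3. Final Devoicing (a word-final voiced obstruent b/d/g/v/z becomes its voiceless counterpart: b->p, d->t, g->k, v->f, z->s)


Starting form: 'lobog'
Rule 1: Vowel Harmony: all vowels already match. No change.
Rule 2: Consonant Assimilation: no voiced obstruent (b/d/g/v/z) stands immediately before a voiceless consonant (p/t/k/s/f). No change.
Rule 3: Final Devoicing: word-final voiced obstruent 'g' becomes voiceless 'k'. 'lobog' -> 'lobok'
Final form: 'lobok'

lobok


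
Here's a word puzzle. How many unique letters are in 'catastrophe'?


Unique letters in 'catastrophe': {a, c, e, h, o, p, r, s, t} = 9 distinct letters.

9


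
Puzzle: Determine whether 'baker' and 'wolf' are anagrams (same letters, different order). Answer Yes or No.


Sorted letters of 'baker': 'abekr'
Sorted letters of 'wolf': 'flow'
They do not match.

No


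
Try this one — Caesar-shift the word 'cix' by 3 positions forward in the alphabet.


Shift each letter by 3: c -> f, i -> l, x -> a. Result: 'fla'.

fla


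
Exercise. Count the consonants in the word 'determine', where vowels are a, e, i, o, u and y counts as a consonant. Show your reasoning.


Consonants in 'determine': d, t, r, m, n = 5 consonants.

5


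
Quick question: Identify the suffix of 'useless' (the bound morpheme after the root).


The word 'useless' = 'use' (root) + '-less' (suffix). The suffix is '-less'.

less


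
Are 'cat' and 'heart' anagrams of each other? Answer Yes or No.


Sorted letters of 'cat': 'act'
Sorted letters of 'heart': 'aehrt'
They do not match.

No


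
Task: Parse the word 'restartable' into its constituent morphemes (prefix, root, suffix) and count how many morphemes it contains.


Step 1: Identify prefix: 're' (meaning: again)
Step 2: Identify root: 'start'
Step 3: Identify suffix(es): 'able'
Decomposition: re- (prefix: again) + start (root) + -able (suffix: capable of)
Total morphemes: 3

3 morphemes (re- (prefix: again) + start (root) + -able (suffix: capable of))


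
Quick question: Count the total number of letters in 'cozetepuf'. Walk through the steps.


Spell out 'cozetepuf' and number each letter: c(1), o(2), z(3), e(4), t(5), e(6), p(7), u(8), f(9). Total: 9 letters.

9


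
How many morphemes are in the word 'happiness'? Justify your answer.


Decomposition: happy (root) + -ness (suffix) = 2 morpheme(s)

2 morphemes


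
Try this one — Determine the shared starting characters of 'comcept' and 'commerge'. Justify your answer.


Compare from the start: 3 characters match: 'com'. Mismatch at position 4: 'c' vs 'm'.

com


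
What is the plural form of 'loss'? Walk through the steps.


Apply rule: Add -es (sibilant/fricative ending). 'loss' becomes 'losses'.

losses


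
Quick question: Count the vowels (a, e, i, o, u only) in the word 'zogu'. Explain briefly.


Vowels in 'zogu': o, u = 2 vowels.

2


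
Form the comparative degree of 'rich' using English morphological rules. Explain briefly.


Apply comparative formation (add -er): 'rich' -> 'richer'.

richer


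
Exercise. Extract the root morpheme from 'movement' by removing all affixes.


Remove suffix '-ment' from 'movement' to get root 'move'.

move


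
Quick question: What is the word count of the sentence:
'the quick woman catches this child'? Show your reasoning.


Split into words: the | quick | woman | catches | this | child = 6 words.

6


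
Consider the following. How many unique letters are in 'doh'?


Unique letters in 'doh': {d, h, o} = 3 distinct letters.

3


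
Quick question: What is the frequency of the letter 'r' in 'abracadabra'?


Letter 'r' in 'abracadabra': found at position(s) 3, 10 = 2 occurrence(s).

2


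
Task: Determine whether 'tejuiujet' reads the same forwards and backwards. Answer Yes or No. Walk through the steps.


Forward: 'tejuiujet'
Reversed: 'tejuiujet'
They are identical.

Yes


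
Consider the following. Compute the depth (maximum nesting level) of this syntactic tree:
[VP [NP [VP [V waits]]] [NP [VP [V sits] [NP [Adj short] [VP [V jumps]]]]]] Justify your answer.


Count bracket nesting levels:
'[' at pos 0: depth = 1
'[' at pos 4: depth = 2
'[' at pos 8: depth = 3
'[' at pos 12: depth = 4
'[' at pos 24: depth = 2
'[' at pos 28: depth = 3
'[' at pos 32: depth = 4
'[' at pos 41: depth = 4
'[' at pos 45: depth = 5
'[' at pos 57: depth = 5
'[' at pos 61: depth = 6
Maximum depth reached: 6

6


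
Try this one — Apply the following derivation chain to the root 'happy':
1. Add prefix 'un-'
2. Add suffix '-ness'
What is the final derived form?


Step 1: Add prefix 'un-' to 'happy' = 'unhappy'
Step 2: Add suffix '-ness' to 'unhappy' = 'unhappiness'

unhappiness


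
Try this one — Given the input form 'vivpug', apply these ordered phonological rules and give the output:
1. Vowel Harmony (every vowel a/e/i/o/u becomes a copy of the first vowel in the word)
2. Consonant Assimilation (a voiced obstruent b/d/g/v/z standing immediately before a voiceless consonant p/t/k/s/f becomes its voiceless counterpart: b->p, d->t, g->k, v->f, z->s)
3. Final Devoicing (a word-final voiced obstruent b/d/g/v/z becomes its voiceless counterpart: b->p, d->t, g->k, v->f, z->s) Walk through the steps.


Starting form: 'vivpug'
Rule 1: Vowel Harmony: all vowels become 'i' (matching first vowel). 'vivpug' -> 'vivpig'
Rule 2: Consonant Assimilation: voiced obstruent before voiceless consonant becomes voiceless ('vp' -> 'fp'). 'vivpig' -> 'vifpig'
Rule 3: Final Devoicing: word-final voiced obstruent 'g' becomes voiceless 'k'. 'vifpig' -> 'vifpik'
Final form: 'vifpik'

vifpik


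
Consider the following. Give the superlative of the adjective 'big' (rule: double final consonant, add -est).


Apply superlative formation (double final consonant, add -est): 'big' -> 'biggest'.

biggest


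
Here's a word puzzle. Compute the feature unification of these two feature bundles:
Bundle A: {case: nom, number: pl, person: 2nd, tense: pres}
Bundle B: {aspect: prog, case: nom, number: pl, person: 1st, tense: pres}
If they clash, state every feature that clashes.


Compare features:
aspect: A=_ vs B=prog -> unified: prog
case: A=nom vs B=nom -> unified: nom
number: A=pl vs B=pl -> unified: pl
person: A=2nd vs B=1st -> CLASH
tense: A=pres vs B=pres -> unified: pres
Clash detected on feature 'person' (2nd vs 1st); unification fails.

CLASH on 'person' (2nd vs 1st)


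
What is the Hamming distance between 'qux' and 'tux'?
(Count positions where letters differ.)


Alignment:
Position 1: 'q' vs 't' = DIFFER
Position 2: 'u' vs 'u' = match
Position 3: 'x' vs 'x' = match
Total differences: 1

1


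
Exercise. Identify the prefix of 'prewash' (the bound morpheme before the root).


The word 'prewash' = 'pre' (prefix) + 'wash' (root). The prefix is 'pre'.

pre


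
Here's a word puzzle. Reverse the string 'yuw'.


Reverse 'yuw' character by character: 'wuy'.

wuy


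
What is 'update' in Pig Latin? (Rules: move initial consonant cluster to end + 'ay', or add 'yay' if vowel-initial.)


'update' starts with a vowel, so add 'yay': 'updateyay'.

updateyay


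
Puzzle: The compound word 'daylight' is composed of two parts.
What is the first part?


Split 'daylight' into 'day' + 'light'. The first part is 'day'.

day


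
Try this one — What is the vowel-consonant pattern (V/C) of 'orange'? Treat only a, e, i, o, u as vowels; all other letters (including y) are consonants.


Letter mapping: o = V, r = C, a = V, n = C, g = C, e = V.

VCVCCV


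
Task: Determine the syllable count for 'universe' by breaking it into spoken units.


Break 'universe' into syllables: u-ni-verse -> u | ni | verse = 3 syllables

3 syllables


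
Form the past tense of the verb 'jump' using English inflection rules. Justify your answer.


Apply rule: Add -ed. 'jump' becomes 'jumped'.

jumped


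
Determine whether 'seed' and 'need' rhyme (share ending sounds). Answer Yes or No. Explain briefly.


Rime (stressed vowel + following sounds) of 'seed': -eed = /iːd/
Rime of 'need': -eed = /iːd/
/iːd/ and /iːd/ are the same ending sound, so the words rhyme.

Yes


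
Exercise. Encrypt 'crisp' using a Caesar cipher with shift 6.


Shift each letter by 6: c -> i, r -> x, i -> o, s -> y, p -> v. Result: 'ixoyv'.

ixoyv


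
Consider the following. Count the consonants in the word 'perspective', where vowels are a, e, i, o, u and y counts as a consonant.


Consonants in 'perspective': p, r, s, p, c, t, v = 7 consonants.

7


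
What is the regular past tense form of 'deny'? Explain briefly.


Apply rule: Change -y to -ied. 'deny' becomes 'denied'.

denied


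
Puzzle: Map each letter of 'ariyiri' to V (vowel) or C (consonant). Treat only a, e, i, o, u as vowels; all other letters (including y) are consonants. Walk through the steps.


Letter mapping: a = V, r = C, i = V, y = C, i = V, r = C, i = V.

VCVCVCV


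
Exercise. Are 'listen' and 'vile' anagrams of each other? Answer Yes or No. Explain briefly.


Sorted letters of 'listen': 'eilnst'
Sorted letters of 'vile': 'eilv'
They do not match.

No


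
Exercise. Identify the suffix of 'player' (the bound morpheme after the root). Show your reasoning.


The word 'player' = 'play' (root) + '-er' (suffix). The suffix is '-er'.

er


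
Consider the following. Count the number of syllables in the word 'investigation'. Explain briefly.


Break 'investigation' into syllables: in-ves-ti-ga-tion -> in | ves | ti | ga | tion = 5 syllables

5 syllables


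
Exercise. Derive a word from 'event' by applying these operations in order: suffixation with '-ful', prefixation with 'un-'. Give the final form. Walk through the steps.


Step 1: Add suffix '-ful' to 'event' = 'eventful'
Step 2: Add prefix 'un-' to 'eventful' = 'uneventful'

uneventful


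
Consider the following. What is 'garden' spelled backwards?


Reverse 'garden' character by character: 'nedrag'.

nedrag


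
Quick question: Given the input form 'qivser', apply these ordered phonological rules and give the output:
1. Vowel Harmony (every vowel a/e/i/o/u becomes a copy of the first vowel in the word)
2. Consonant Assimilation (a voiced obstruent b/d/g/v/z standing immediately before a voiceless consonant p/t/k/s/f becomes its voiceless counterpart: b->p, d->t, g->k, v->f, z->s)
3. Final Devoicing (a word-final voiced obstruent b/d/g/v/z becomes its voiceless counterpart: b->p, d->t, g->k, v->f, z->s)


Starting form: 'qivser'
Rule 1: Vowel Harmony: all vowels become 'i' (matching first vowel). 'qivser' -> 'qivsir'
Rule 2: Consonant Assimilation: voiced obstruent before voiceless consonant becomes voiceless ('vs' -> 'fs'). 'qivsir' -> 'qifsir'
Rule 3: Final Devoicing: final consonant 'r' is not one of the voiced obstruents b/d/g/v/z. No change.
Final form: 'qifsir'

qifsir


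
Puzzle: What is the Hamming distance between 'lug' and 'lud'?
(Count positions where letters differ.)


Alignment:
Position 1: 'l' vs 'l' = match
Position 2: 'u' vs 'u' = match
Position 3: 'g' vs 'd' = DIFFER
Total differences: 1

1


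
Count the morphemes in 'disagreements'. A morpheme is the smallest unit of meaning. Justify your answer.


Decomposition: dis- (prefix) + agree (root) + -ment (suffix) + -s (plural) = 4 morpheme(s)

4 morphemes


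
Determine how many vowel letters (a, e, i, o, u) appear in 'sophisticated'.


Vowels in 'sophisticated': o, i, i, a, e = 5 vowels.

5


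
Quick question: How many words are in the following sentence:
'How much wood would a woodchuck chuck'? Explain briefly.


Split into words: How | much | wood | would | a | woodchuck | chuck = 7 words.

7


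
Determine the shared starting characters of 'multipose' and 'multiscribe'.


Compare from the start: 5 characters match: 'multi'. Mismatch at position 6: 'p' vs 's'.

multi


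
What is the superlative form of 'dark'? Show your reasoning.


Apply superlative formation (add -est): 'dark' -> 'darkest'.

darkest


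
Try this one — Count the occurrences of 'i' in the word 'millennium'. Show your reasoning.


Letter 'i' in 'millennium': found at position(s) 2, 8 = 2 occurrence(s).

2


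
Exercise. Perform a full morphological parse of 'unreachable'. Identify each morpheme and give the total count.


Step 1: Identify prefix: 'un' (meaning: not/reverse)
Step 2: Identify root: 'reach'
Step 3: Identify suffix(es): 'able'
Decomposition: un- (prefix: not/reverse) + reach (root) + -able (suffix: capable of)
Total morphemes: 3

3 morphemes (un- (prefix: not/reverse) + reach (root) + -able (suffix: capable of))


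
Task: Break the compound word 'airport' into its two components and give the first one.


Split 'airport' into 'air' + 'port'. The first part is 'air'.

air


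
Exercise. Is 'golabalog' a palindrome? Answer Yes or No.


Forward: 'golabalog'
Reversed: 'golabalog'
They are identical.

Yes


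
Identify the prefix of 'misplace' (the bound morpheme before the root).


The word 'misplace' = 'mis' (prefix) + 'place' (root). The prefix is 'mis'.

mis


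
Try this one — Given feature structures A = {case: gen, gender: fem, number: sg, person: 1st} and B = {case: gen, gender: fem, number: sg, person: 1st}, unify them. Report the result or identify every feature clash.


Compare features:
case: A=gen vs B=gen -> unified: gen
gender: A=fem vs B=fem -> unified: fem
number: A=sg vs B=sg -> unified: sg
person: A=1st vs B=1st -> unified: 1st
No clashes found.

Unified: {case: gen, gender: fem, number: sg, person: 1st}


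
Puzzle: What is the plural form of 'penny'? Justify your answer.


Apply rule: Change -y to -ies (consonant + y). 'penny' becomes 'pennies'.

pennies


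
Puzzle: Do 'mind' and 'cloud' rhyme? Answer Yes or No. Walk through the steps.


Rime (stressed vowel + following sounds) of 'mind': -ind = /aɪnd/
Rime of 'cloud': -oud = /aʊd/
/aɪnd/ and /aʊd/ are different ending sounds, so the words do not rhyme.

No


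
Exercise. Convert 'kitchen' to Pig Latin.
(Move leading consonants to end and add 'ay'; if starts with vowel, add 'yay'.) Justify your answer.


'kitchen': move consonant cluster 'k' to end and add 'ay': 'itchenkay'.

itchenkay


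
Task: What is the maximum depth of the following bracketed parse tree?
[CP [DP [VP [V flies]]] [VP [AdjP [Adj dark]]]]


Count bracket nesting levels:
'[' at pos 0: depth = 1
'[' at pos 4: depth = 2
'[' at pos 8: depth = 3
'[' at pos 12: depth = 4
'[' at pos 24: depth = 2
'[' at pos 28: depth = 3
'[' at pos 34: depth = 4
Maximum depth reached: 4

4


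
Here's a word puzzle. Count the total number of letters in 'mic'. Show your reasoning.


Spell out 'mic' and number each letter: m(1), i(2), c(3). Total: 3 letters.

3


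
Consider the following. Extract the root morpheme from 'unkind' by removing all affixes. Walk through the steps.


Remove prefix 'un' from 'unkind' to get root 'kind'.

kind


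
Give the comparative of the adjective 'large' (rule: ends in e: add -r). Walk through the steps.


Apply comparative formation (ends in e: add -r): 'large' -> 'larger'.

larger


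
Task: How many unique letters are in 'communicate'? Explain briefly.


Unique letters in 'communicate': {a, c, e, i, m, n, o, t, u} = 9 distinct letters.

9


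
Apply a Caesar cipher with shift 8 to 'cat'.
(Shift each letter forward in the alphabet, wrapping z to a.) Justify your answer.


Shift each letter by 8: c -> k, a -> i, t -> b. Result: 'kib'.

kib


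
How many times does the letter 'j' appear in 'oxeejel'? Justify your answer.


Letter 'j' in 'oxeejel': found at position(s) 5 = 1 occurrence(s).

1


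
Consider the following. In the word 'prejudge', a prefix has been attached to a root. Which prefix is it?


The word 'prejudge' = 'pre' (prefix) + 'judge' (root). The prefix is 'pre'.

pre


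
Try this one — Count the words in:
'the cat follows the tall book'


Split into words: the | cat | follows | the | tall | book = 6 words.

6


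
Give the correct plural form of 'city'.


Apply rule: Change -y to -ies (consonant + y). 'city' becomes 'cities'.

cities


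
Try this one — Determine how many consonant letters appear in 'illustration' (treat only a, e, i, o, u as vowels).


Consonants in 'illustration': l, l, s, t, r, t, n = 7 consonants.

7


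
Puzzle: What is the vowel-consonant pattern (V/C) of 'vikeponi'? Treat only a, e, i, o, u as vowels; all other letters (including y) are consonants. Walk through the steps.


Letter mapping: v = C, i = V, k = C, e = V, p = C, o = V, n = C, i = V.

CVCVCVCV


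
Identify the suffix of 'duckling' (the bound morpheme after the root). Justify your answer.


The word 'duckling' = 'duck' (root) + '-ling' (suffix). The suffix is '-ling'.

ling


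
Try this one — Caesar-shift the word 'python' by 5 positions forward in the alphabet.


Shift each letter by 5: p -> u, y -> d, t -> y, h -> m, o -> t, n -> s. Result: 'udymts'.

udymts


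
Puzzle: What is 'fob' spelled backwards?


Reverse 'fob' character by character: 'bof'.

bof


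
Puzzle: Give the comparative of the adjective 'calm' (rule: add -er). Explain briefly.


Apply comparative formation (add -er): 'calm' -> 'calmer'.

calmer


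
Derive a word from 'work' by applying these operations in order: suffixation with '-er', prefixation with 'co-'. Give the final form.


Step 1: Add suffix '-er' to 'work' = 'worker'
Step 2: Add prefix 'co-' to 'worker' = 'coworker'

coworker


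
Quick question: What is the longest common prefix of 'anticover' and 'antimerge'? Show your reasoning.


Compare from the start: 4 characters match: 'anti'. Mismatch at position 5: 'c' vs 'm'.

anti


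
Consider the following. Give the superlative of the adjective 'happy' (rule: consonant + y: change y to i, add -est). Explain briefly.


Apply superlative formation (consonant + y: change y to i, add -est): 'happy' -> 'happiest'.

happiest


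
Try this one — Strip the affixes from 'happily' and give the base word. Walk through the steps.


Remove suffix '-ly' from 'happily' to get root 'happy'.

happy


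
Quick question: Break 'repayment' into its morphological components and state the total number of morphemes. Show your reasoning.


Step 1: Identify prefix: 're' (meaning: again)
Step 2: Identify root: 'pay'
Step 3: Identify suffix(es): 'ment'
Decomposition: re- (prefix: again) + pay (root) + -ment (suffix: action/result)
Total morphemes: 3

3 morphemes (re- (prefix: again) + pay (root) + -ment (suffix: action/result))


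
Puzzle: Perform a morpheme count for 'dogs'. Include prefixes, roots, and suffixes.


Decomposition: dog (root) + -s (plural) = 2 morpheme(s)

2 morphemes


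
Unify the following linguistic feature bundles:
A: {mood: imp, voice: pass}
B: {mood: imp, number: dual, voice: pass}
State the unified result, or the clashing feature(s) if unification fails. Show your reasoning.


Compare features:
mood: A=imp vs B=imp -> unified: imp
number: A=_ vs B=dual -> unified: dual
voice: A=pass vs B=pass -> unified: pass
No clashes found.

Unified: {mood: imp, number: dual, voice: pass}


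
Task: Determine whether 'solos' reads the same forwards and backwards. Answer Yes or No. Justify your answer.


Forward: 'solos'
Reversed: 'solos'
They are identical.

Yes


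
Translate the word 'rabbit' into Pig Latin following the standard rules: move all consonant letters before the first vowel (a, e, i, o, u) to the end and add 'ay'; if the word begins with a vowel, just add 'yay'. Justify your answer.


'rabbit': move consonant cluster 'r' to end and add 'ay': 'abbitray'.

abbitray


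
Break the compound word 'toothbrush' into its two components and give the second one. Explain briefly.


Split 'toothbrush' into 'tooth' + 'brush'. The second part is 'brush'.

brush


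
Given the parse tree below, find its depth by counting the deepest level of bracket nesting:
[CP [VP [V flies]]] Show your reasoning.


Count bracket nesting levels:
'[' at pos 0: depth = 1
'[' at pos 4: depth = 2
'[' at pos 8: depth = 3
Maximum depth reached: 3

3


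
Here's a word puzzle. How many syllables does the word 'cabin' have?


Break 'cabin' into syllables: cab-in -> cab | in = 2 syllables

2 syllables


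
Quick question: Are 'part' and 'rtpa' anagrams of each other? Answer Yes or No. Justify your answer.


Sorted letters of 'part': 'aprt'
Sorted letters of 'rtpa': 'aprt'
They match.

Yes


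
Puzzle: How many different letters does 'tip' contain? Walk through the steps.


Unique letters in 'tip': {i, p, t} = 3 distinct letters.

3


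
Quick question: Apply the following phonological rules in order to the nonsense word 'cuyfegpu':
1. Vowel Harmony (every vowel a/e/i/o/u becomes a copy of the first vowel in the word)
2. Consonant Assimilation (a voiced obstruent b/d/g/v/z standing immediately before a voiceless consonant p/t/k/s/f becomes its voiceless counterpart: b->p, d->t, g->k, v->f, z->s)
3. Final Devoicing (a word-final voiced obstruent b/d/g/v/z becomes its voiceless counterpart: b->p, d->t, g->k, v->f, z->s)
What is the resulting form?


Starting form: 'cuyfegpu'
Rule 1: Vowel Harmony: all vowels become 'u' (matching first vowel). 'cuyfegpu' -> 'cuyfugpu'
Rule 2: Consonant Assimilation: voiced obstruent before voiceless consonant becomes voiceless ('gp' -> 'kp'). 'cuyfugpu' -> 'cuyfukpu'
Rule 3: Final Devoicing: the word ends in the vowel 'u', not a consonant. No change.
Final form: 'cuyfukpu'

cuyfukpu
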